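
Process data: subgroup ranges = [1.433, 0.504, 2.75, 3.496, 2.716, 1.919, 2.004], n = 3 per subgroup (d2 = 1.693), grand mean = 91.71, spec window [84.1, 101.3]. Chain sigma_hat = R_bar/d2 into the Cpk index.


R_bar = (1.433 + 0.504 + 2.75 + 3.496 + 2.716 + 1.919 + 2.004) / 7 = 2.1174286
sigma = R_bar / d2 = 2.1174286 / 1.693 = 1.2506962
Cp = (USL - LSL)/(6*sigma) = (101.3 - 84.1)/(6*1.2506962) = 2.2921
Cpu = (101.3 - 91.71)/(3*1.2506962) = 2.5559
Cpl = (91.71 - 84.1)/(3*1.2506962) = 2.0282
Cpk = min(Cpu, Cpl) = 2.0282

2.0282


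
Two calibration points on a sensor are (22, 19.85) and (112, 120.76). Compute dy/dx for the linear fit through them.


slope = (y2 - y1) / (x2 - x1)
= (120.76 - 19.85) / (112 - 22)
= 100.9100 / 90
= 1.1212

1.1212


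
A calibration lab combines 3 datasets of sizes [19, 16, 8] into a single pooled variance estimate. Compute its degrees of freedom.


nu = sum_i (n_i - 1)
nu = ((19 - 1) + (16 - 1) + (8 - 1))
nu = 18 + 15 + 7
nu = 40

40


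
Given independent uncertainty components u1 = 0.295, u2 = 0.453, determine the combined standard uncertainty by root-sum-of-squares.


uc = sqrt(0.295^2 + 0.453^2)
uc = sqrt(0.292234)
uc = 0.5406

0.5406


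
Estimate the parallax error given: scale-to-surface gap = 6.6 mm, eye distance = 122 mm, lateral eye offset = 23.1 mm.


error = h * offset / d
= 6.6 * 23.1 / 122
= 1.2497

1.2497


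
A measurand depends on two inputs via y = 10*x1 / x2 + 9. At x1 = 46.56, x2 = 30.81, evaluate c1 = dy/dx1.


y = 10*x1 / x2 + 9
dy/dx1 = 10/x2
Evaluate at x2 = 30.81: c1 = 10 / 30.81
c1 = 0.3246

0.3246


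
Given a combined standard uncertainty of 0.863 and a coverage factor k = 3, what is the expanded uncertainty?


U = k * uc
U = 3 * 0.863
U = 2.5890

2.5890


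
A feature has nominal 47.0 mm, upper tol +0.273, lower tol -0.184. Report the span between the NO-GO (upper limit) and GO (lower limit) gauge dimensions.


GO = nominal - lower_tol (smallest hole = maximum material condition)
GO = 47.0 - 0.184 = 46.816
NO-GO = nominal + upper_tol (largest hole = least material condition)
NO-GO = 47.0 + 0.273 = 47.273
spread = NO-GO - GO = 47.273 - 46.816 = 0.4570

0.4570


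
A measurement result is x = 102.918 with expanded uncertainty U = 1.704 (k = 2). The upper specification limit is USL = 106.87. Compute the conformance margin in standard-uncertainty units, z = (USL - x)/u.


u = U / k = 1.704 / 2 = 0.852
margin = |USL - x| = |106.87 - 102.918| = 3.952
z = margin / u = 3.952 / 0.852
z = 4.6385

4.6385


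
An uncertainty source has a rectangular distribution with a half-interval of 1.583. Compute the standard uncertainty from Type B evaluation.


u_B = half_width / sqrt(3)
u_B = 1.583 / 1.7320508
u_B = 0.9139

0.9139


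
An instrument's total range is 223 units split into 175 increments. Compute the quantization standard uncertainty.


resolution = range / divisions
resolution = 223 / 175 = 1.2742857
u_res = resolution / (2*sqrt(3))
u_res = 1.2742857 / 3.4641016
u_res = 0.3679

0.3679


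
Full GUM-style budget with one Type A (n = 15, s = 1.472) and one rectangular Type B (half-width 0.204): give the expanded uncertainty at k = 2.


u_A = s / sqrt(n) = 1.472 / sqrt(15) = 0.38006877
u_B = half_width / sqrt(3) = 0.204 / sqrt(3) = 0.11777945
uc = sqrt(u_A^2 + u_B^2) = sqrt(0.38006877^2 + 0.11777945^2) = 0.39789982
U = k * uc = 2 * 0.39789982
U = 0.7958

0.7958


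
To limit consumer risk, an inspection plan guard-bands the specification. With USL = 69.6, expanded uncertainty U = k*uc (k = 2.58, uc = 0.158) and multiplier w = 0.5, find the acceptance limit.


U = k * uc = 2.58 * 0.158 = 0.40764
guard band g = w * U = 0.5 * 0.40764 = 0.20382
AL = USL - g = 69.6 - 0.20382
AL = 69.3962

69.3962


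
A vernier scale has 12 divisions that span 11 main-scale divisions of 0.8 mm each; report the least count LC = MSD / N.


LC = MSD / n_div
= 0.8 / 12
= 0.0667

0.0667


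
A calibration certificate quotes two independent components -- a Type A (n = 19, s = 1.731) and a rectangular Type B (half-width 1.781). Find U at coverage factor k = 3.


u_A = s / sqrt(n) = 1.731 / sqrt(19) = 0.39711864
u_B = half_width / sqrt(3) = 1.781 / sqrt(3) = 1.0282608
uc = sqrt(u_A^2 + u_B^2) = sqrt(0.39711864^2 + 1.0282608^2) = 1.102281
U = k * uc = 3 * 1.102281
U = 3.3068

3.3068


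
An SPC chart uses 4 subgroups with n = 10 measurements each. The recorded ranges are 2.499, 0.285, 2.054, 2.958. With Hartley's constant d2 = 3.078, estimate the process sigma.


R_bar = (2.499 + 0.285 + 2.054 + 2.958) / 4
R_bar = 7.796 / 4 = 1.949
sigma_hat = R_bar / d2 = 1.949 / 3.078 = 0.6332

0.6332


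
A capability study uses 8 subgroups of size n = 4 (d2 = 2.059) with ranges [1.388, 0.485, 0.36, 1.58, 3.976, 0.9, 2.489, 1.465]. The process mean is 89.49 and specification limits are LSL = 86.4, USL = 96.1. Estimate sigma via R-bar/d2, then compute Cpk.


R_bar = (1.388 + 0.485 + 0.36 + 1.58 + 3.976 + 0.9 + 2.489 + 1.465) / 8 = 1.580375
sigma = R_bar / d2 = 1.580375 / 2.059 = 0.76754492
Cp = (USL - LSL)/(6*sigma) = (96.1 - 86.4)/(6*0.76754492) = 2.1063
Cpu = (96.1 - 89.49)/(3*0.76754492) = 2.8706
Cpl = (89.49 - 86.4)/(3*0.76754492) = 1.3419
Cpk = min(Cpu, Cpl) = 1.3419

1.3419


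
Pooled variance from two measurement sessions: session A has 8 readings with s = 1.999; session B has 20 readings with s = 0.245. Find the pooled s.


s_p = sqrt(((n1-1)*s1^2 + (n2-1)*s2^2) / (n1+n2-2))
numerator = (8-1)*1.999^2 + (20-1)*0.245^2 = 27.972007 + 1.140475 = 29.112482
denominator = 8 + 20 - 2 = 26
s_p^2 = 29.112482 / 26 = 1.1197108
s_p = sqrt(1.1197108) = 1.0582

1.0582


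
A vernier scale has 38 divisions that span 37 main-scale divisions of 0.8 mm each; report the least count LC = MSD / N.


LC = MSD / n_div
= 0.8 / 38
= 0.0211

0.0211


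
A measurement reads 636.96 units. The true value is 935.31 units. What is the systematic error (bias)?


Systematic error = measured - true
= 636.96 - 935.31
= -298.3500

-298.3500


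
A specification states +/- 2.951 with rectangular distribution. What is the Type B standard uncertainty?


u_B = half_width / sqrt(3)
u_B = 2.951 / 1.7320508
u_B = 1.7038

1.7038


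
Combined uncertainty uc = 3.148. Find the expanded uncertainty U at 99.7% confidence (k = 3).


U = k * uc
U = 3 * 3.148
U = 9.4440

9.4440


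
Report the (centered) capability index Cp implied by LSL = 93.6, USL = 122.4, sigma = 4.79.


Cp = (USL - LSL) / (6 * sigma)
= (122.4 - 93.6) / (6 * 4.79)
= 28.8000 / 28.7400
= 1.0021

1.0021


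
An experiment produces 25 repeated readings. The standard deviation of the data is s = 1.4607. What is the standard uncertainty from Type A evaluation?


u_A = s / sqrt(n)
u_A = 1.4607 / sqrt(25)
u_A = 1.4607 / 5
u_A = 0.2921

0.2921


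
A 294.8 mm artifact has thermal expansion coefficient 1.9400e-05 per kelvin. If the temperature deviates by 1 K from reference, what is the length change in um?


dL = L * alpha * dT
= 294.8 * 1.9400e-05 * 1
= 0.0057191 mm
dL_um = 0.0057191 * 1000 = 5.7191 um

5.7191


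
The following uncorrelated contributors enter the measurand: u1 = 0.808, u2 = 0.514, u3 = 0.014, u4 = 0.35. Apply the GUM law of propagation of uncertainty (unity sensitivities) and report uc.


uc = sqrt(0.808^2 + 0.514^2 + 0.014^2 + 0.35^2)
uc = sqrt(1.039756)
uc = 1.0197

1.0197


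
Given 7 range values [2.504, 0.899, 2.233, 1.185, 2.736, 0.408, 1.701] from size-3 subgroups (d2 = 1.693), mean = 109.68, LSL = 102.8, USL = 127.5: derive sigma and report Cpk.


R_bar = (2.504 + 0.899 + 2.233 + 1.185 + 2.736 + 0.408 + 1.701) / 7 = 1.6665714
sigma = R_bar / d2 = 1.6665714 / 1.693 = 0.98438949
Cp = (USL - LSL)/(6*sigma) = (127.5 - 102.8)/(6*0.98438949) = 4.1819
Cpu = (127.5 - 109.68)/(3*0.98438949) = 6.0342
Cpl = (109.68 - 102.8)/(3*0.98438949) = 2.3297
Cpk = min(Cpu, Cpl) = 2.3297

2.3297


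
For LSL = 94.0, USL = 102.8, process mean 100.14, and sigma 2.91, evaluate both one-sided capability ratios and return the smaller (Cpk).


Cpu = (USL - mean) / (3*sigma) = (102.8 - 100.14) / (3*2.91) = 0.3047
Cpl = (mean - LSL) / (3*sigma) = (100.14 - 94.0) / (3*2.91) = 0.7033
Cpk = min(Cpu, Cpl) = 0.3047

0.3047


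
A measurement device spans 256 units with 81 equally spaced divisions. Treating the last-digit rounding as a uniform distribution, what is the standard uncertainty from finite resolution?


resolution = range / divisions
resolution = 256 / 81 = 3.1604938
u_res = resolution / (2*sqrt(3))
u_res = 3.1604938 / 3.4641016
u_res = 0.9124

0.9124


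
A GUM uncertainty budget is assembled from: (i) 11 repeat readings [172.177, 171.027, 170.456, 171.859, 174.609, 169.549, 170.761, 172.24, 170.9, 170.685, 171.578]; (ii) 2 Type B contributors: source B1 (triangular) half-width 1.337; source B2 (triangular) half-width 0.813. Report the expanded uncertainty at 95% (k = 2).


mean = (172.177 + 171.027 + 170.456 + 171.859 + 174.609 + 169.549 + 170.761 + 172.24 + 170.9 + 170.685 + 171.578) / 11 = 171.4400909
s = sqrt(sum((x - mean)^2)/(n-1)) = 1.3212762
u_A = s / sqrt(n) = 1.3212762 / sqrt(11) = 0.39837976
u_B1 = 1.337 / sqrt(6) = 0.54582796
u_B2 = 0.813 / sqrt(6) = 0.33190586
uc = sqrt(0.39837976^2 + 0.54582796^2 + 0.33190586^2) = 0.75285862
U = k * uc = 2 * 0.75285862
U = 1.5057

1.5057


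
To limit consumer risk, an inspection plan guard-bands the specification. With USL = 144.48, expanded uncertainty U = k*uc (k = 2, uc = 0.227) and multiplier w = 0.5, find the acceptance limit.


U = k * uc = 2 * 0.227 = 0.454
guard band g = w * U = 0.5 * 0.454 = 0.227
AL = USL - g = 144.48 - 0.227
AL = 144.2530

144.2530


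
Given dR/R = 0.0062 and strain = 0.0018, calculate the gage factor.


GF = (dR/R) / epsilon
= 0.0062 / 0.0018
= 3.4444

3.4444


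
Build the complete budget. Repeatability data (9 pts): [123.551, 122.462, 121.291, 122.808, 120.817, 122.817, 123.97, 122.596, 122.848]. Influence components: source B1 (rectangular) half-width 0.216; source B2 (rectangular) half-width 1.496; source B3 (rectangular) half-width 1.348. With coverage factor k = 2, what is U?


mean = (123.551 + 122.462 + 121.291 + 122.808 + 120.817 + 122.817 + 123.97 + 122.596 + 122.848) / 9 = 122.5733333
s = sqrt(sum((x - mean)^2)/(n-1)) = 0.98984772
u_A = s / sqrt(n) = 0.98984772 / sqrt(9) = 0.32994924
u_B1 = 0.216 / sqrt(3) = 0.12470766
u_B2 = 1.496 / sqrt(3) = 0.863716
u_B3 = 1.348 / sqrt(3) = 0.77826816
uc = sqrt(0.32994924^2 + 0.12470766^2 + 0.863716^2 + 0.77826816^2) = 1.2149589
U = k * uc = 2 * 1.2149589
U = 2.4299

2.4299


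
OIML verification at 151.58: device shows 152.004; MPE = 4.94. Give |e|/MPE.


e = indication - reference = 152.004 - 151.58 = 0.4240
|e| = 0.4240
ratio = |e| / MPE = 0.4240 / 4.94
ratio = 0.0858

0.0858


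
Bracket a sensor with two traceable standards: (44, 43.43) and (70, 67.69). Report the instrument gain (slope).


slope = (y2 - y1) / (x2 - x1)
= (67.69 - 43.43) / (70 - 44)
= 24.2600 / 26
= 0.9331

0.9331


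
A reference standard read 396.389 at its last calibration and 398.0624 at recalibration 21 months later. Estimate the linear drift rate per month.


rate = (v2 - v1) / months
= (398.0624 - 396.389) / 21
= 1.6734 / 21
= 0.0797

0.0797


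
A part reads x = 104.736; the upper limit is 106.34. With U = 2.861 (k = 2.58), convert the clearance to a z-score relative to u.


u = U / k = 2.861 / 2.58 = 1.1089147
margin = |USL - x| = |106.34 - 104.736| = 1.604
z = margin / u = 1.604 / 1.1089147
z = 1.4465

1.4465


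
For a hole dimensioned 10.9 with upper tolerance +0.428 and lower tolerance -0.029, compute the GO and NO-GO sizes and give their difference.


GO = nominal - lower_tol (smallest hole = maximum material condition)
GO = 10.9 - 0.029 = 10.871
NO-GO = nominal + upper_tol (largest hole = least material condition)
NO-GO = 10.9 + 0.428 = 11.328
spread = NO-GO - GO = 11.328 - 10.871 = 0.4570

0.4570


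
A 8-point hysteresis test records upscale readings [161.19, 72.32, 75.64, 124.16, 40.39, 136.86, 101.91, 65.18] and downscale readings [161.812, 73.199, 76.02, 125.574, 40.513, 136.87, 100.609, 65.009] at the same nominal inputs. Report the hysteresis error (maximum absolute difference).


|161.19 - 161.812| = 0.6220
|72.32 - 73.199| = 0.8790
|75.64 - 76.02| = 0.3800
|124.16 - 125.574| = 1.4140
|40.39 - 40.513| = 0.1230
|136.86 - 136.87| = 0.0100
|101.91 - 100.609| = 1.3010
|65.18 - 65.009| = 0.1710
hysteresis = max(diffs) = 1.4140

1.4140


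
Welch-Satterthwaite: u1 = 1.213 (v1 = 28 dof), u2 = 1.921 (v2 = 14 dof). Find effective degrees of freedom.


uc = sqrt(u1^2 + u2^2) = sqrt(1.213^2 + 1.921^2) = 2.2719177
v_eff = uc^4 / (u1^4/v1 + u2^4/v2)
= 2.2719177^4 / (1.213^4/28 + 1.921^4/14)
= 26.642218 / 1.0500244
v_eff = 25.3730

25.3730


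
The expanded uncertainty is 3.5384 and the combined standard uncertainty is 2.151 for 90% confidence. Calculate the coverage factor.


k = U / uc
k = 3.5384 / 2.151
k = 1.645

1.645


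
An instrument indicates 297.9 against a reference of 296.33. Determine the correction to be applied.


Correction = standard - reading
= 296.33 - 297.9
= -1.5700

-1.5700


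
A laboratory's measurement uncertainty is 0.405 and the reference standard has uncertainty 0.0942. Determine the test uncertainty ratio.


TUR = u_lab / u_ref
= 0.405 / 0.0942
= 4.2994

4.2994


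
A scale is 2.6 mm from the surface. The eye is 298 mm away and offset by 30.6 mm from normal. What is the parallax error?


error = h * offset / d
= 2.6 * 30.6 / 298
= 0.2670

0.2670


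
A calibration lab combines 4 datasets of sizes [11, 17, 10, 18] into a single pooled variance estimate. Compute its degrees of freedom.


nu = sum_i (n_i - 1)
nu = ((11 - 1) + (17 - 1) + (10 - 1) + (18 - 1))
nu = 10 + 16 + 9 + 17
nu = 52

52


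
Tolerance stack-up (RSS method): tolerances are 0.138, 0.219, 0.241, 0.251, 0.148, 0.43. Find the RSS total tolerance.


RSS = sqrt(0.138^2 + 0.219^2 + 0.241^2 + 0.251^2 + 0.148^2 + 0.43^2)
= sqrt(0.394891)
= 0.6284

0.6284


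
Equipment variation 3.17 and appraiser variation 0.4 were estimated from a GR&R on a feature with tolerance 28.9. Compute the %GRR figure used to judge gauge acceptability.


GRR = sqrt(EV^2 + AV^2) = sqrt(3.17^2 + 0.4^2) = 3.1951369
%GRR = GRR / tol * 100 = 3.1951369 / 28.9 * 100
%GRR = 11.0558

11.0558


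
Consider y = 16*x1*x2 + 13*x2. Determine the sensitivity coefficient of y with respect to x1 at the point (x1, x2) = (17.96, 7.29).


y = 16*x1*x2 + 13*x2
dy/dx1 = 16*x2
Evaluate at x2 = 7.29: c1 = 16 * 7.29
c1 = 116.6400

116.6400


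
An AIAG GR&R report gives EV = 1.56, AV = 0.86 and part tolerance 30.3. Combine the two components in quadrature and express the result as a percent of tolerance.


GRR = sqrt(EV^2 + AV^2) = sqrt(1.56^2 + 0.86^2) = 1.7813478
%GRR = GRR / tol * 100 = 1.7813478 / 30.3 * 100
%GRR = 5.8790

5.8790


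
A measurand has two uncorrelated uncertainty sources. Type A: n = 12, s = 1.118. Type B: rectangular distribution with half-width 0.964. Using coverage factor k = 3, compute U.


u_A = s / sqrt(n) = 1.118 / sqrt(12) = 0.3227388
u_B = half_width / sqrt(3) = 0.964 / sqrt(3) = 0.55656566
uc = sqrt(u_A^2 + u_B^2) = sqrt(0.3227388^2 + 0.55656566^2) = 0.64337055
U = k * uc = 3 * 0.64337055
U = 1.9301

1.9301


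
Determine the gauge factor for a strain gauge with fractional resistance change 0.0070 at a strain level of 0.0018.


GF = (dR/R) / epsilon
= 0.0070 / 0.0018
= 3.8889

3.8889


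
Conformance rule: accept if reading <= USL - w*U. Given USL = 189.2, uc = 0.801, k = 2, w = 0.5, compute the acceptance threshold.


U = k * uc = 2 * 0.801 = 1.602
guard band g = w * U = 0.5 * 1.602 = 0.801
AL = USL - g = 189.2 - 0.801
AL = 188.3990

188.3990


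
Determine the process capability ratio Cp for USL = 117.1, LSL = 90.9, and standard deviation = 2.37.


Cp = (USL - LSL) / (6 * sigma)
= (117.1 - 90.9) / (6 * 2.37)
= 26.2000 / 14.2200
= 1.8425

1.8425


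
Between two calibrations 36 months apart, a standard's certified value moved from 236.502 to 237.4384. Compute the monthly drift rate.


rate = (v2 - v1) / months
= (237.4384 - 236.502) / 36
= 0.9364 / 36
= 0.0260

0.0260


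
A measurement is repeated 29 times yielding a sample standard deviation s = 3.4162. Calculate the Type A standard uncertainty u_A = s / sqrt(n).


u_A = s / sqrt(n)
u_A = 3.4162 / sqrt(29)
u_A = 3.4162 / 5.3851648
u_A = 0.6344

0.6344


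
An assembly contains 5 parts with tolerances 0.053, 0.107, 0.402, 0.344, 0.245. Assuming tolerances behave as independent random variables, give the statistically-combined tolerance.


RSS = sqrt(0.053^2 + 0.107^2 + 0.402^2 + 0.344^2 + 0.245^2)
= sqrt(0.354223)
= 0.5952

0.5952


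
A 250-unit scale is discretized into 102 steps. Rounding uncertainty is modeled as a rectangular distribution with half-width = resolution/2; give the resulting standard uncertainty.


resolution = range / divisions
resolution = 250 / 102 = 2.4509804
u_res = resolution / (2*sqrt(3))
u_res = 2.4509804 / 3.4641016
u_res = 0.7075

0.7075


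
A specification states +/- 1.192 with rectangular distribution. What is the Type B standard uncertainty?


u_B = half_width / sqrt(3)
u_B = 1.192 / 1.7320508
u_B = 0.6882

0.6882


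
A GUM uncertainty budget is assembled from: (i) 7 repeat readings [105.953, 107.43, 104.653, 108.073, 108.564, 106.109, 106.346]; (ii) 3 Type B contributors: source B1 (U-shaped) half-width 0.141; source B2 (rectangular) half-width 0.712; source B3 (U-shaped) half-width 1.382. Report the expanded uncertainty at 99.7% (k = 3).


mean = (105.953 + 107.43 + 104.653 + 108.073 + 108.564 + 106.109 + 106.346) / 7 = 106.7325714
s = sqrt(sum((x - mean)^2)/(n-1)) = 1.3606318
u_A = s / sqrt(n) = 1.3606318 / sqrt(7) = 0.51427048
u_B1 = 0.141 / sqrt(2) = 0.099702056
u_B2 = 0.712 / sqrt(3) = 0.41107339
u_B3 = 1.382 / sqrt(2) = 0.97722157
uc = sqrt(0.51427048^2 + 0.099702056^2 + 0.41107339^2 + 0.97722157^2) = 1.1825219
U = k * uc = 3 * 1.1825219
U = 3.5476

3.5476


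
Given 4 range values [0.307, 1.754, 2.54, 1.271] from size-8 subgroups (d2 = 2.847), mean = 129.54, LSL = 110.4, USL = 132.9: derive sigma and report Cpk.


R_bar = (0.307 + 1.754 + 2.54 + 1.271) / 4 = 1.468
sigma = R_bar / d2 = 1.468 / 2.847 = 0.51563049
Cp = (USL - LSL)/(6*sigma) = (132.9 - 110.4)/(6*0.51563049) = 7.2726
Cpu = (132.9 - 129.54)/(3*0.51563049) = 2.1721
Cpl = (129.54 - 110.4)/(3*0.51563049) = 12.3732
Cpk = min(Cpu, Cpl) = 2.1721

2.1721


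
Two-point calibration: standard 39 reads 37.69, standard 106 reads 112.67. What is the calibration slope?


slope = (y2 - y1) / (x2 - x1)
= (112.67 - 37.69) / (106 - 39)
= 74.9800 / 67
= 1.1191

1.1191


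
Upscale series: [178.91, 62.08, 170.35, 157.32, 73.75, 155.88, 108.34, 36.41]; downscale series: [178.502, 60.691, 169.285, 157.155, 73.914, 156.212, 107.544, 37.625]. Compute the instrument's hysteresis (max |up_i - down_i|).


|178.91 - 178.502| = 0.4080
|62.08 - 60.691| = 1.3890
|170.35 - 169.285| = 1.0650
|157.32 - 157.155| = 0.1650
|73.75 - 73.914| = 0.1640
|155.88 - 156.212| = 0.3320
|108.34 - 107.544| = 0.7960
|36.41 - 37.625| = 1.2150
hysteresis = max(diffs) = 1.3890

1.3890


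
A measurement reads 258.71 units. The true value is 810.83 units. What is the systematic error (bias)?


Systematic error = measured - true
= 258.71 - 810.83
= -552.1200

-552.1200


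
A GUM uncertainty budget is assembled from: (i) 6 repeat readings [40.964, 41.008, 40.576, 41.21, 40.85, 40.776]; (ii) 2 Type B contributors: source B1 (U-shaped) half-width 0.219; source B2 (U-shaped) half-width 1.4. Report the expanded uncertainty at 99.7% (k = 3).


mean = (40.964 + 41.008 + 40.576 + 41.21 + 40.85 + 40.776) / 6 = 40.89733333
s = sqrt(sum((x - mean)^2)/(n-1)) = 0.21664226
u_A = s / sqrt(n) = 0.21664226 / sqrt(6) = 0.088443832
u_B1 = 0.219 / sqrt(2) = 0.15485639
u_B2 = 1.4 / sqrt(2) = 0.98994949
uc = sqrt(0.088443832^2 + 0.15485639^2 + 0.98994949^2) = 1.0058841
U = k * uc = 3 * 1.0058841
U = 3.0177

3.0177


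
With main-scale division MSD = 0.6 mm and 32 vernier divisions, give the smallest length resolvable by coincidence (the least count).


LC = MSD / n_div
= 0.6 / 32
= 0.0187

0.0187


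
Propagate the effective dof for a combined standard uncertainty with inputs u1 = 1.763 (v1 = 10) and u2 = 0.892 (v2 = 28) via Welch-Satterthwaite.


uc = sqrt(u1^2 + u2^2) = sqrt(1.763^2 + 0.892^2) = 1.975812
v_eff = uc^4 / (u1^4/v1 + u2^4/v2)
= 1.975812^4 / (1.763^4/10 + 0.892^4/28)
= 15.239913 / 0.9886815
v_eff = 15.4144

15.4144


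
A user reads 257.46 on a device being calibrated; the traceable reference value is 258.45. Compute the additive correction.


Correction = standard - reading
= 258.45 - 257.46
= 0.9900

0.9900


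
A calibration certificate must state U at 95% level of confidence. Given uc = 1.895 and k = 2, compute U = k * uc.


U = k * uc
U = 2 * 1.895
U = 3.7900

3.7900


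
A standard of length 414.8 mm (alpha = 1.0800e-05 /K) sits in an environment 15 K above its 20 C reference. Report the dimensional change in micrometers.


dL = L * alpha * dT
= 414.8 * 1.0800e-05 * 15
= 0.0671976 mm
dL_um = 0.0671976 * 1000 = 67.1976 um

67.1976


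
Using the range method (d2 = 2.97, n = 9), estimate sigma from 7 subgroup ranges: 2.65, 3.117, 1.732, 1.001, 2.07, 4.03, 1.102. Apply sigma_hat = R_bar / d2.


R_bar = (2.65 + 3.117 + 1.732 + 1.001 + 2.07 + 4.03 + 1.102) / 7
R_bar = 15.702 / 7 = 2.2431429
sigma_hat = R_bar / d2 = 2.2431429 / 2.97 = 0.7553

0.7553


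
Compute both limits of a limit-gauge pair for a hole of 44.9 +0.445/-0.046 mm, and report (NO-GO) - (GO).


GO = nominal - lower_tol (smallest hole = maximum material condition)
GO = 44.9 - 0.046 = 44.854
NO-GO = nominal + upper_tol (largest hole = least material condition)
NO-GO = 44.9 + 0.445 = 45.345
spread = NO-GO - GO = 45.345 - 44.854 = 0.4910

0.4910


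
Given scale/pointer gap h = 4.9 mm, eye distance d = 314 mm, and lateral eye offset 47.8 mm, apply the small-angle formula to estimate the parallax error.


error = h * offset / d
= 4.9 * 47.8 / 314
= 0.7459

0.7459


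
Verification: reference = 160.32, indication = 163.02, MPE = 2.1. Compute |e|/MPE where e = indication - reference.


e = indication - reference = 163.02 - 160.32 = 2.7000
|e| = 2.7000
ratio = |e| / MPE = 2.7000 / 2.1
ratio = 1.2857

1.2857


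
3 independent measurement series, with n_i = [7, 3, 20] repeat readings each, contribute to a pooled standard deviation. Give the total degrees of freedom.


nu = sum_i (n_i - 1)
nu = ((7 - 1) + (3 - 1) + (20 - 1))
nu = 6 + 2 + 19
nu = 27

27


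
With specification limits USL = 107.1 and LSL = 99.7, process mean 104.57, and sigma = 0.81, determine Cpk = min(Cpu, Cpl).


Cpu = (USL - mean) / (3*sigma) = (107.1 - 104.57) / (3*0.81) = 1.0412
Cpl = (mean - LSL) / (3*sigma) = (104.57 - 99.7) / (3*0.81) = 2.0041
Cpk = min(Cpu, Cpl) = 1.0412

1.0412


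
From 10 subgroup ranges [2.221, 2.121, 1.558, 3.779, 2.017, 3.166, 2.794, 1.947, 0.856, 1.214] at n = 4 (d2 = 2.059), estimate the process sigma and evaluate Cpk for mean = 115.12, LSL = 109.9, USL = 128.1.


R_bar = (2.221 + 2.121 + 1.558 + 3.779 + 2.017 + 3.166 + 2.794 + 1.947 + 0.856 + 1.214) / 10 = 2.1673
sigma = R_bar / d2 = 2.1673 / 2.059 = 1.0525983
Cp = (USL - LSL)/(6*sigma) = (128.1 - 109.9)/(6*1.0525983) = 2.8818
Cpu = (128.1 - 115.12)/(3*1.0525983) = 4.1105
Cpl = (115.12 - 109.9)/(3*1.0525983) = 1.6531
Cpk = min(Cpu, Cpl) = 1.6531

1.6531


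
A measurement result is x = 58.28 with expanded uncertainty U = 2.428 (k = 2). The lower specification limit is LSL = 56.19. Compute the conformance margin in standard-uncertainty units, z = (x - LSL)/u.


u = U / k = 2.428 / 2 = 1.214
margin = |LSL - x| = |56.19 - 58.28| = 2.09
z = margin / u = 2.09 / 1.214
z = 1.7216

1.7216


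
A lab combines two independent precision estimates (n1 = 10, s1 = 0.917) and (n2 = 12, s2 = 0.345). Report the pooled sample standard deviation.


s_p = sqrt(((n1-1)*s1^2 + (n2-1)*s2^2) / (n1+n2-2))
numerator = (10-1)*0.917^2 + (12-1)*0.345^2 = 7.568001 + 1.309275 = 8.877276
denominator = 10 + 12 - 2 = 20
s_p^2 = 8.877276 / 20 = 0.4438638
s_p = sqrt(0.4438638) = 0.6662

0.6662


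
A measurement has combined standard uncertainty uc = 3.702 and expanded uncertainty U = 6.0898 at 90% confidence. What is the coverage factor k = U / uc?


k = U / uc
k = 6.0898 / 3.702
k = 1.645

1.645


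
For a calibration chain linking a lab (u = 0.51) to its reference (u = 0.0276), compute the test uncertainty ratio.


TUR = u_lab / u_ref
= 0.51 / 0.0276
= 18.4783

18.4783


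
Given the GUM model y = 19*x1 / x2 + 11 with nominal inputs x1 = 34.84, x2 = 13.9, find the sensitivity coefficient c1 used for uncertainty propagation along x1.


y = 19*x1 / x2 + 11
dy/dx1 = 19/x2
Evaluate at x2 = 13.9: c1 = 19 / 13.9
c1 = 1.3669

1.3669


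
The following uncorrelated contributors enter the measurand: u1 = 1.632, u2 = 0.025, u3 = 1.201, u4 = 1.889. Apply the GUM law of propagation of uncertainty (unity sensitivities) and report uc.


uc = sqrt(1.632^2 + 0.025^2 + 1.201^2 + 1.889^2)
uc = sqrt(7.674771)
uc = 2.7703

2.7703


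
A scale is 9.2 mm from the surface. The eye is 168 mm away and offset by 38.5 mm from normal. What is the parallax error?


error = h * offset / d
= 9.2 * 38.5 / 168
= 2.1083

2.1083


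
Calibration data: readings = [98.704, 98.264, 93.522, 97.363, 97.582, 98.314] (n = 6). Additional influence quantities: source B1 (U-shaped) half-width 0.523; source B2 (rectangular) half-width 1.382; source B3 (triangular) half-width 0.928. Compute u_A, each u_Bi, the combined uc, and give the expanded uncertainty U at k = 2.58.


mean = (98.704 + 98.264 + 93.522 + 97.363 + 97.582 + 98.314) / 6 = 97.2915
s = sqrt(sum((x - mean)^2)/(n-1)) = 1.9123311
u_A = s / sqrt(n) = 1.9123311 / sqrt(6) = 0.7807059
u_B1 = 0.523 / sqrt(2) = 0.36981685
u_B2 = 1.382 / sqrt(3) = 0.79789807
u_B3 = 0.928 / sqrt(6) = 0.37885441
uc = sqrt(0.7807059^2 + 0.36981685^2 + 0.79789807^2 + 0.37885441^2) = 1.2354911
U = k * uc = 2.58 * 1.2354911
U = 3.1876

3.1876


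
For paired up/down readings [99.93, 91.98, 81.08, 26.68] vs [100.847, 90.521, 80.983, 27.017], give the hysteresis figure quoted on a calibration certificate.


|99.93 - 100.847| = 0.9170
|91.98 - 90.521| = 1.4590
|81.08 - 80.983| = 0.0970
|26.68 - 27.017| = 0.3370
hysteresis = max(diffs) = 1.4590

1.4590


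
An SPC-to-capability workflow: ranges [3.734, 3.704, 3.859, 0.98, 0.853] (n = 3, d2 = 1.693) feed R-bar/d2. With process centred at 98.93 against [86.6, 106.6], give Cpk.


R_bar = (3.734 + 3.704 + 3.859 + 0.98 + 0.853) / 5 = 2.626
sigma = R_bar / d2 = 2.626 / 1.693 = 1.5510927
Cp = (USL - LSL)/(6*sigma) = (106.6 - 86.6)/(6*1.5510927) = 2.1490
Cpu = (106.6 - 98.93)/(3*1.5510927) = 1.6483
Cpl = (98.93 - 86.6)/(3*1.5510927) = 2.6497
Cpk = min(Cpu, Cpl) = 1.6483

1.6483


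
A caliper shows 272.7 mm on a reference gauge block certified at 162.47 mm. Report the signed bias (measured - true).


Systematic error = measured - true
= 272.7 - 162.47
= 110.2300

110.2300


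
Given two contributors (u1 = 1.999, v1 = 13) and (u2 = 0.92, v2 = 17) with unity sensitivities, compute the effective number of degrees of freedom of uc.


uc = sqrt(u1^2 + u2^2) = sqrt(1.999^2 + 0.92^2) = 2.2005456
v_eff = uc^4 / (u1^4/v1 + u2^4/v2)
= 2.2005456^4 / (1.999^4/13 + 0.92^4/17)
= 23.448847 / 1.2704503
v_eff = 18.4571

18.4571


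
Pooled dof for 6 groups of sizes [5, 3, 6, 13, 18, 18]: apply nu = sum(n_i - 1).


nu = sum_i (n_i - 1)
nu = ((5 - 1) + (3 - 1) + (6 - 1) + (13 - 1) + (18 - 1) + (18 - 1))
nu = 4 + 2 + 5 + 12 + 17 + 17
nu = 57

57


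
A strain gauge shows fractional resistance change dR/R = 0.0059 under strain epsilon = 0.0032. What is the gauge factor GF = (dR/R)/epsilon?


GF = (dR/R) / epsilon
= 0.0059 / 0.0032
= 1.8437

1.8437


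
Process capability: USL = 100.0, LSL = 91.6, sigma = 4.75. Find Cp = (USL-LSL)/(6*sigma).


Cp = (USL - LSL) / (6 * sigma)
= (100.0 - 91.6) / (6 * 4.75)
= 8.4000 / 28.5000
= 0.2947

0.2947


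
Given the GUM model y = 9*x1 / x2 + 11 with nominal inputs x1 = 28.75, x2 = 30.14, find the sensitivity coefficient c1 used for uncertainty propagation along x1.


y = 9*x1 / x2 + 11
dy/dx1 = 9/x2
Evaluate at x2 = 30.14: c1 = 9 / 30.14
c1 = 0.2986

0.2986


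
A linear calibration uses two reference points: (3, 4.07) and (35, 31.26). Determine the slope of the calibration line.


slope = (y2 - y1) / (x2 - x1)
= (31.26 - 4.07) / (35 - 3)
= 27.1900 / 32
= 0.8497

0.8497


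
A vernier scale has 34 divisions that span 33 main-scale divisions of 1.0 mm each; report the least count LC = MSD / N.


LC = MSD / n_div
= 1.0 / 34
= 0.0294

0.0294


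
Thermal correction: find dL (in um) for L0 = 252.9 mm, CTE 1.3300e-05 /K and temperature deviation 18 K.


dL = L * alpha * dT
= 252.9 * 1.3300e-05 * 18
= 0.0605443 mm
dL_um = 0.0605443 * 1000 = 60.5443 um

60.5443


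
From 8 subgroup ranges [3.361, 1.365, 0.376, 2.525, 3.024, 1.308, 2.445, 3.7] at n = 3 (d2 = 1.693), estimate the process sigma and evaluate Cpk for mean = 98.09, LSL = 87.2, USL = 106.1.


R_bar = (3.361 + 1.365 + 0.376 + 2.525 + 3.024 + 1.308 + 2.445 + 3.7) / 8 = 2.263
sigma = R_bar / d2 = 2.263 / 1.693 = 1.3366804
Cp = (USL - LSL)/(6*sigma) = (106.1 - 87.2)/(6*1.3366804) = 2.3566
Cpu = (106.1 - 98.09)/(3*1.3366804) = 1.9975
Cpl = (98.09 - 87.2)/(3*1.3366804) = 2.7157
Cpk = min(Cpu, Cpl) = 1.9975

1.9975


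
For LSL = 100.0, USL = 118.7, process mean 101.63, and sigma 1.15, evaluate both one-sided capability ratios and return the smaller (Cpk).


Cpu = (USL - mean) / (3*sigma) = (118.7 - 101.63) / (3*1.15) = 4.9478
Cpl = (mean - LSL) / (3*sigma) = (101.63 - 100.0) / (3*1.15) = 0.4725
Cpk = min(Cpu, Cpl) = 0.4725

0.4725


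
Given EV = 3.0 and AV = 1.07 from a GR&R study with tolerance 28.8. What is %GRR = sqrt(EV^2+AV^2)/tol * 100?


GRR = sqrt(EV^2 + AV^2) = sqrt(3.0^2 + 1.07^2) = 3.185106
%GRR = GRR / tol * 100 = 3.185106 / 28.8 * 100
%GRR = 11.0594

11.0594


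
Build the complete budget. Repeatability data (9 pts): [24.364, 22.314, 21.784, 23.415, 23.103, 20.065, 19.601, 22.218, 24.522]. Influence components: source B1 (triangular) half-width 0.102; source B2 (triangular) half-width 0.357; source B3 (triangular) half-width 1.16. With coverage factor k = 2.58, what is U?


mean = (24.364 + 22.314 + 21.784 + 23.415 + 23.103 + 20.065 + 19.601 + 22.218 + 24.522) / 9 = 22.37622222
s = sqrt(sum((x - mean)^2)/(n-1)) = 1.7170515
u_A = s / sqrt(n) = 1.7170515 / sqrt(9) = 0.5723505
u_B1 = 0.102 / sqrt(6) = 0.041641326
u_B2 = 0.357 / sqrt(6) = 0.14574464
u_B3 = 1.16 / sqrt(6) = 0.47356802
uc = sqrt(0.5723505^2 + 0.041641326^2 + 0.14574464^2 + 0.47356802^2) = 0.75817364
U = k * uc = 2.58 * 0.75817364
U = 1.9561

1.9561


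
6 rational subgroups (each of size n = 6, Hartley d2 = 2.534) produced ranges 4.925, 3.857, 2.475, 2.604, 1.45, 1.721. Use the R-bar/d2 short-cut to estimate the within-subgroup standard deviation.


R_bar = (4.925 + 3.857 + 2.475 + 2.604 + 1.45 + 1.721) / 6
R_bar = 17.032 / 6 = 2.8386667
sigma_hat = R_bar / d2 = 2.8386667 / 2.534 = 1.1202

1.1202


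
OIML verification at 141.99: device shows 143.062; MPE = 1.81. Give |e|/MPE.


e = indication - reference = 143.062 - 141.99 = 1.0720
|e| = 1.0720
ratio = |e| / MPE = 1.0720 / 1.81
ratio = 0.5923

0.5923


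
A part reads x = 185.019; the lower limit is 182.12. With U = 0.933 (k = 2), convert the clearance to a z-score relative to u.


u = U / k = 0.933 / 2 = 0.4665
margin = |LSL - x| = |182.12 - 185.019| = 2.899
z = margin / u = 2.899 / 0.4665
z = 6.2144

6.2144


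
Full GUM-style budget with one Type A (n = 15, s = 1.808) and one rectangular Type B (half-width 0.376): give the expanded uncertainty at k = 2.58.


u_A = s / sqrt(n) = 1.808 / sqrt(15) = 0.46682359
u_B = half_width / sqrt(3) = 0.376 / sqrt(3) = 0.2170837
uc = sqrt(u_A^2 + u_B^2) = sqrt(0.46682359^2 + 0.2170837^2) = 0.51482968
U = k * uc = 2.58 * 0.51482968
U = 1.3283

1.3283


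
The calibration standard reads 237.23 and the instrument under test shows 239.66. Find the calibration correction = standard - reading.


Correction = standard - reading
= 237.23 - 239.66
= -2.4300

-2.4300


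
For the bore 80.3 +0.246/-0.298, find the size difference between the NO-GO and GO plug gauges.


GO = nominal - lower_tol (smallest hole = maximum material condition)
GO = 80.3 - 0.298 = 80.002
NO-GO = nominal + upper_tol (largest hole = least material condition)
NO-GO = 80.3 + 0.246 = 80.546
spread = NO-GO - GO = 80.546 - 80.002 = 0.5440

0.5440


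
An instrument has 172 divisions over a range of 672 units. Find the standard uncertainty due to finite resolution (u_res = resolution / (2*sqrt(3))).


resolution = range / divisions
resolution = 672 / 172 = 3.9069767
u_res = resolution / (2*sqrt(3))
u_res = 3.9069767 / 3.4641016
u_res = 1.1278

1.1278


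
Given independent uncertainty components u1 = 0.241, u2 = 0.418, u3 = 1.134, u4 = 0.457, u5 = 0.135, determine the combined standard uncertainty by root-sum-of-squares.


uc = sqrt(0.241^2 + 0.418^2 + 1.134^2 + 0.457^2 + 0.135^2)
uc = sqrt(1.745835)
uc = 1.3213

1.3213


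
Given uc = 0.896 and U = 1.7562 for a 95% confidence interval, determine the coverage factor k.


k = U / uc
k = 1.7562 / 0.896
k = 1.96

1.96


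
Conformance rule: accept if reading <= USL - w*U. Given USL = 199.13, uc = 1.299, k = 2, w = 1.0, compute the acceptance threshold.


U = k * uc = 2 * 1.299 = 2.598
guard band g = w * U = 1.0 * 2.598 = 2.598
AL = USL - g = 199.13 - 2.598
AL = 196.5320

196.5320


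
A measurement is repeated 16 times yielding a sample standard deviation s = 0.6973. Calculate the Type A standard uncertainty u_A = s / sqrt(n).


u_A = s / sqrt(n)
u_A = 0.6973 / sqrt(16)
u_A = 0.6973 / 4
u_A = 0.1743

0.1743


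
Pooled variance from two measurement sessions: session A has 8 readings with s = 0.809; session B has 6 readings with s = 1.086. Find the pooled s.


s_p = sqrt(((n1-1)*s1^2 + (n2-1)*s2^2) / (n1+n2-2))
numerator = (8-1)*0.809^2 + (6-1)*1.086^2 = 4.581367 + 5.89698 = 10.478347
denominator = 8 + 6 - 2 = 12
s_p^2 = 10.478347 / 12 = 0.87319558
s_p = sqrt(0.87319558) = 0.9344

0.9344


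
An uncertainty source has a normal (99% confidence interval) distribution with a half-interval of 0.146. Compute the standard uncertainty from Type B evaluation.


u_B = half_width / 2.576
u_B = 0.146 / 2.576
u_B = 0.0567

0.0567


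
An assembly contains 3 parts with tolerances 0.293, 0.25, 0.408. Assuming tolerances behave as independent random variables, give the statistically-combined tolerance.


RSS = sqrt(0.293^2 + 0.25^2 + 0.408^2)
= sqrt(0.314813)
= 0.5611

0.5611


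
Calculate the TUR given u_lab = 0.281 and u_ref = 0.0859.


TUR = u_lab / u_ref
= 0.281 / 0.0859
= 3.2712

3.2712


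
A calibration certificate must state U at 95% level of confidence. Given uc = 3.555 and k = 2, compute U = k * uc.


U = k * uc
U = 2 * 3.555
U = 7.1100

7.1100


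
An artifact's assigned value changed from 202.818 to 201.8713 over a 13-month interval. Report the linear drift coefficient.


rate = (v2 - v1) / months
= (201.8713 - 202.818) / 13
= -0.9467 / 13
= -0.0728

-0.0728


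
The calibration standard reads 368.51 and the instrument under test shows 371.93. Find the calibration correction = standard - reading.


Correction = standard - reading
= 368.51 - 371.93
= -3.4200

-3.4200


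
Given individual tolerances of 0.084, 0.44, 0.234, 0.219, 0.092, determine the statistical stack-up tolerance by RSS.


RSS = sqrt(0.084^2 + 0.44^2 + 0.234^2 + 0.219^2 + 0.092^2)
= sqrt(0.311837)
= 0.5584

0.5584


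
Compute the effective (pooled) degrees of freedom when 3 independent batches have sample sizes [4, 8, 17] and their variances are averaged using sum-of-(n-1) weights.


nu = sum_i (n_i - 1)
nu = ((4 - 1) + (8 - 1) + (17 - 1))
nu = 3 + 7 + 16
nu = 26

26


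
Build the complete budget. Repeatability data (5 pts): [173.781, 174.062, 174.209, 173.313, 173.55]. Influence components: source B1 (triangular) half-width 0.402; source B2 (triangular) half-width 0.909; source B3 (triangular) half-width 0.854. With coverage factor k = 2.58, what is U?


mean = (173.781 + 174.062 + 174.209 + 173.313 + 173.55) / 5 = 173.783
s = sqrt(sum((x - mean)^2)/(n-1)) = 0.36555095
u_A = s / sqrt(n) = 0.36555095 / sqrt(5) = 0.16347935
u_B1 = 0.402 / sqrt(6) = 0.16411581
u_B2 = 0.909 / sqrt(6) = 0.3710977
u_B3 = 0.854 / sqrt(6) = 0.34864404
uc = sqrt(0.16347935^2 + 0.16411581^2 + 0.3710977^2 + 0.34864404^2) = 0.55939759
U = k * uc = 2.58 * 0.55939759
U = 1.4432

1.4432


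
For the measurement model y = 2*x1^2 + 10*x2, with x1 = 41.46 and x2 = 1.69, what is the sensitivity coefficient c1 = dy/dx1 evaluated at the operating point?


y = 2*x1^2 + 10*x2
dy/dx1 = 2*2*x1
Evaluate at x1 = 41.46: c1 = 4 * 41.46
c1 = 165.8400

165.8400


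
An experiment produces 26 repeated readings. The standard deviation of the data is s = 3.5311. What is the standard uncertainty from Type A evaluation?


u_A = s / sqrt(n)
u_A = 3.5311 / sqrt(26)
u_A = 3.5311 / 5.0990195
u_A = 0.6925

0.6925


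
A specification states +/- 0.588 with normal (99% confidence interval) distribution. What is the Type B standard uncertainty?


u_B = half_width / 2.576
u_B = 0.588 / 2.576
u_B = 0.2283

0.2283


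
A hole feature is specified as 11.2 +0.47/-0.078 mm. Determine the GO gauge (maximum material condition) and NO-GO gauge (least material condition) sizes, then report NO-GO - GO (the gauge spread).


GO = nominal - lower_tol (smallest hole = maximum material condition)
GO = 11.2 - 0.078 = 11.122
NO-GO = nominal + upper_tol (largest hole = least material condition)
NO-GO = 11.2 + 0.47 = 11.67
spread = NO-GO - GO = 11.67 - 11.122 = 0.5480

0.5480


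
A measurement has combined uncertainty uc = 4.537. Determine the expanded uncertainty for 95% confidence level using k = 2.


U = k * uc
U = 2 * 4.537
U = 9.0740

9.0740


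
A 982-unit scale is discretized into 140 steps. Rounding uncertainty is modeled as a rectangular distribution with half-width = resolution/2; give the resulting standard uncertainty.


resolution = range / divisions
resolution = 982 / 140 = 7.0142857
u_res = resolution / (2*sqrt(3))
u_res = 7.0142857 / 3.4641016
u_res = 2.0248

2.0248


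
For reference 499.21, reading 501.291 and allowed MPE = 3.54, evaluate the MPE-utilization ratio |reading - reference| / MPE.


e = indication - reference = 501.291 - 499.21 = 2.0810
|e| = 2.0810
ratio = |e| / MPE = 2.0810 / 3.54
ratio = 0.5879

0.5879


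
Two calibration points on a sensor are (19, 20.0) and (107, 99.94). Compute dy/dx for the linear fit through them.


slope = (y2 - y1) / (x2 - x1)
= (99.94 - 20.0) / (107 - 19)
= 79.9400 / 88
= 0.9084

0.9084


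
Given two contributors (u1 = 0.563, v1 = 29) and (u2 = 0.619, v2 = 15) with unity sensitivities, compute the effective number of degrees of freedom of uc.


uc = sqrt(u1^2 + u2^2) = sqrt(0.563^2 + 0.619^2) = 0.83673771
v_eff = uc^4 / (u1^4/v1 + u2^4/v2)
= 0.83673771^4 / (0.563^4/29 + 0.619^4/15)
= 0.49018201 / 0.01325195
v_eff = 36.9894

36.9894


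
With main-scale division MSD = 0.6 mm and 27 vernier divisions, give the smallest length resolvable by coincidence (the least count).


LC = MSD / n_div
= 0.6 / 27
= 0.0222

0.0222


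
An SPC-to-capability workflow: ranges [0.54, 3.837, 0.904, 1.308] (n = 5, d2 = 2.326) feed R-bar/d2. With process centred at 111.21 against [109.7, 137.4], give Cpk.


R_bar = (0.54 + 3.837 + 0.904 + 1.308) / 4 = 1.64725
sigma = R_bar / d2 = 1.64725 / 2.326 = 0.70819003
Cp = (USL - LSL)/(6*sigma) = (137.4 - 109.7)/(6*0.70819003) = 6.5190
Cpu = (137.4 - 111.21)/(3*0.70819003) = 12.3272
Cpl = (111.21 - 109.7)/(3*0.70819003) = 0.7107
Cpk = min(Cpu, Cpl) = 0.7107

0.7107
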